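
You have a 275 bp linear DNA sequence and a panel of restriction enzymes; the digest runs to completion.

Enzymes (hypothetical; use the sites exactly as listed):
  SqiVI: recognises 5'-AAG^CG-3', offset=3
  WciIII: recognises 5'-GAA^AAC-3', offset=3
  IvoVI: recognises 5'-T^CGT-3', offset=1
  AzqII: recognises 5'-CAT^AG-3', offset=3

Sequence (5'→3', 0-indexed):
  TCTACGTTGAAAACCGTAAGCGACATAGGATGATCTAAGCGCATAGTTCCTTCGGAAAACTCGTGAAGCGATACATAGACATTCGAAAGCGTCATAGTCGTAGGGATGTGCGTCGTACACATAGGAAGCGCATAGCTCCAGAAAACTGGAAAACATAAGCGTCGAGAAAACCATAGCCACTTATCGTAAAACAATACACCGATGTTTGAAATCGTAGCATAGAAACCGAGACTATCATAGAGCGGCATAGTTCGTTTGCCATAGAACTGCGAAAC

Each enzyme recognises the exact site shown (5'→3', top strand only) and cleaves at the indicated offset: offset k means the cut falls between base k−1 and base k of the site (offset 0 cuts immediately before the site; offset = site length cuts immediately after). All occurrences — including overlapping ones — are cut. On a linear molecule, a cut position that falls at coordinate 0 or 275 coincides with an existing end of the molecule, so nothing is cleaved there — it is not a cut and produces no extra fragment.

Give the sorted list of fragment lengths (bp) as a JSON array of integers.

[3,4,4,5,5,6,6,6,6,7,8,8,8,8,9,9,9,10,10,10,10,11,13,13,13,13,15,18,28]

Site scan:
  SqiVI AAGCG/3: at [17, 36, 65, 86, 125, 156] ⇒ [20, 39, 68, 89, 128, 159]
  WciIII GAAAAC/3: at [8, 54, 140, 148, 165] ⇒ [11, 57, 143, 151, 168]
  IvoVI TCGT/1: at [60, 97, 112, 183, 211, 251] ⇒ [61, 98, 113, 184, 212, 252]
  AzqII CATAG/3: at [23, 41, 73, 92, 119, 130, 171, 217, 235, 245, 259] ⇒ [26, 44, 76, 95, 122, 133, 174, 220, 238, 248, 262]

All cut coordinates (distinct, sorted): [11, 20, 26, 39, 44, 57, 61, 68, 76, 89, 95, 98, 113, 122, 128, 133, 143, 151, 159, 168, 174, 184, 212, 220, 238, 248, 252, 262]

Fragments:
  [0,11): 11 bp
  [11,20): 9 bp
  [20,26): 6 bp
  [26,39): 13 bp
  [39,44): 5 bp
  [44,57): 13 bp
  [57,61): 4 bp
  [61,68): 7 bp
  [68,76): 8 bp
  [76,89): 13 bp
  [89,95): 6 bp
  [95,98): 3 bp
  [98,113): 15 bp
  [113,122): 9 bp
  [122,128): 6 bp
  [128,133): 5 bp
  [133,143): 10 bp
  [143,151): 8 bp
  [151,159): 8 bp
  [159,168): 9 bp
  [168,174): 6 bp
  [174,184): 10 bp
  [184,212): 28 bp
  [212,220): 8 bp
  [220,238): 18 bp
  [238,248): 10 bp
  [248,252): 4 bp
  [252,262): 10 bp
  [262,275): 13 bp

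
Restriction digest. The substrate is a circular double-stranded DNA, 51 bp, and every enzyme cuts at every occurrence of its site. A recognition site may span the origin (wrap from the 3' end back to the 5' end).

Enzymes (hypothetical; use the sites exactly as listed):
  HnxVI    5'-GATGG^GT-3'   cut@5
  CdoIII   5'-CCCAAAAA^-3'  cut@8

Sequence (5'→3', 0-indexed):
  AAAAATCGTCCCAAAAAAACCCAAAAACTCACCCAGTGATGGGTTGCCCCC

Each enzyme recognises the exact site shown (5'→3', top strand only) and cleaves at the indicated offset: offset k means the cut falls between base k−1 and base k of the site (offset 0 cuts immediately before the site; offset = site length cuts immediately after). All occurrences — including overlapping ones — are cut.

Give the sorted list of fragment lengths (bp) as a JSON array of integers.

[10,12,14,15]

Per-enzyme occurrences:
  HnxVI (GATGGGT, off=5): starts [37] → cuts [42]
  CdoIII (CCCAAAAA, off=8): starts [9, 19, 48] → cuts [5, 17, 27]

Pooled cuts: [5, 17, 27, 42]

Fragment lengths:
  5→17: 12 bp
  17→27: 10 bp
  27→42: 15 bp
  42→5 (wrap): 51-42+5 = 14 bp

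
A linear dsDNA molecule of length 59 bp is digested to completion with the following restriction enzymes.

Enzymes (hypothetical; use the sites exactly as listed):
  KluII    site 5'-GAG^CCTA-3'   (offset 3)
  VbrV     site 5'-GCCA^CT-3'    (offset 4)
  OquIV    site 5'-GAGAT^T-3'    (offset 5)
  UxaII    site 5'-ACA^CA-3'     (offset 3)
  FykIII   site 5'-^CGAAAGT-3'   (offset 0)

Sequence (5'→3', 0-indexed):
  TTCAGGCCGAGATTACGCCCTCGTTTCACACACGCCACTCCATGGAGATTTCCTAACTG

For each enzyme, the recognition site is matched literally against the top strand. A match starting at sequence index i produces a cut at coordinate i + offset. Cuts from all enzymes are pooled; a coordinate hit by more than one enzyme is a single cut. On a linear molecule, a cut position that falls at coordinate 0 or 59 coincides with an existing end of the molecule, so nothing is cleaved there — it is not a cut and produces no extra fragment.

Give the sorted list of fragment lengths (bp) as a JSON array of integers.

[7,10,12,13,17]

Site scan:
  KluII (GAGCCTA, off=3): no sites
  VbrV GCCACT/4: at [33] ⇒ [37]
  OquIV GAGATT/5: at [8, 44] ⇒ [13, 49]
  UxaII ACACA/3: at [27] ⇒ [30]
  FykIII (CGAAAGT, off=0): no sites

All cut coordinates (distinct, sorted): [13, 30, 37, 49]

Fragment lengths:
  [0,13): 13 bp
  [13,30): 17 bp
  [30,37): 7 bp
  [37,49): 12 bp
  [49,59): 10 bp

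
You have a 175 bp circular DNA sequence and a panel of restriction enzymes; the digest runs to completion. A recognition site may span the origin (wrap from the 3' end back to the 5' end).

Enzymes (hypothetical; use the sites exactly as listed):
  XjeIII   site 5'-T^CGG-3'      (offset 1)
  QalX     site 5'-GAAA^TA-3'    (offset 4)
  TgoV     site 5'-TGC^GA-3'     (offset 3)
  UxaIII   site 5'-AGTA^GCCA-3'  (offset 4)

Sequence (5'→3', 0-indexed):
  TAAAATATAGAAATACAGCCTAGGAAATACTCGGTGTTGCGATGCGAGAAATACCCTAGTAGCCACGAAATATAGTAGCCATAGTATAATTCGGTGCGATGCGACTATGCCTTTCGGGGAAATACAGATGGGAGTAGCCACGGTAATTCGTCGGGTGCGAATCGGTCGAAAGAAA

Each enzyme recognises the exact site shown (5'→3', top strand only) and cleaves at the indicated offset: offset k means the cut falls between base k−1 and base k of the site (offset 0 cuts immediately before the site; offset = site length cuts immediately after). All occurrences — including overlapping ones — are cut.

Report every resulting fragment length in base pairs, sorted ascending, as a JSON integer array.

[4,4,5,5,6,6,7,7,8,9,9,10,12,13,13,14,14,14,15]

Site scan:
  XjeIII TCGG/1: at [30, 90, 113, 150, 161] ⇒ [31, 91, 114, 151, 162]
  QalX GAAATA/4: at [9, 23, 47, 66, 118, 171] ⇒ [0, 13, 27, 51, 70, 122]
  TgoV TGCGA/3: at [37, 42, 94, 99, 155] ⇒ [40, 45, 97, 102, 158]
  UxaIII AGTAGCCA/4: at [57, 73, 132] ⇒ [61, 77, 136]

All cut coordinates (distinct, sorted): [0, 13, 27, 31, 40, 45, 51, 61, 70, 77, 91, 97, 102, 114, 122, 136, 151, 158, 162]

Fragment lengths:
  0→13: 13 bp
  13→27: 14 bp
  27→31: 4 bp
  31→40: 9 bp
  40→45: 5 bp
  45→51: 6 bp
  51→61: 10 bp
  61→70: 9 bp
  70→77: 7 bp
  77→91: 14 bp
  91→97: 6 bp
  97→102: 5 bp
  102→114: 12 bp
  114→122: 8 bp
  122→136: 14 bp
  136→151: 15 bp
  151→158: 7 bp
  158→162: 4 bp
  162→0 (wrap): 175-162+0 = 13 bp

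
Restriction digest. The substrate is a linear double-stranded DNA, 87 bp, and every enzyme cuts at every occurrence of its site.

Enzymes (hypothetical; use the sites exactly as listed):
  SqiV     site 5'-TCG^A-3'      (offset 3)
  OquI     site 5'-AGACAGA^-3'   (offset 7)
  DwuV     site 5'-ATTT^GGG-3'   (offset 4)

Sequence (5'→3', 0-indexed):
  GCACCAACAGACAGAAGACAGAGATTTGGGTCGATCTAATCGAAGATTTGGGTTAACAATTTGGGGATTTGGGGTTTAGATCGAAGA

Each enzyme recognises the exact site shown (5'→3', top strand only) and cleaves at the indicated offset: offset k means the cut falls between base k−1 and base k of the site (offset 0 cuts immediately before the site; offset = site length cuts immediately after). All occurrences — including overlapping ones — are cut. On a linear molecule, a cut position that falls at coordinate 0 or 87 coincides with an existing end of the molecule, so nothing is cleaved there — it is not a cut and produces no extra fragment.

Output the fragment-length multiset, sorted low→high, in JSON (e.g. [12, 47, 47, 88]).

[4,5,6,7,7,8,9,13,13,15]

Site scan:
  SqiV (TCGA, off=3): starts [30, 39, 80] → cuts [33, 42, 83]
  OquI (AGACAGA, off=7): starts [8, 15] → cuts [15, 22]
  DwuV (ATTTGGG, off=4): starts [23, 45, 58, 66] → cuts [27, 49, 62, 70]

All cut coordinates (distinct, sorted): [15, 22, 27, 33, 42, 49, 62, 70, 83]

Fragment lengths:
  [0,15): 15 bp
  [15,22): 7 bp
  [22,27): 5 bp
  [27,33): 6 bp
  [33,42): 9 bp
  [42,49): 7 bp
  [49,62): 13 bp
  [62,70): 8 bp
  [70,83): 13 bp
  [83,87): 4 bp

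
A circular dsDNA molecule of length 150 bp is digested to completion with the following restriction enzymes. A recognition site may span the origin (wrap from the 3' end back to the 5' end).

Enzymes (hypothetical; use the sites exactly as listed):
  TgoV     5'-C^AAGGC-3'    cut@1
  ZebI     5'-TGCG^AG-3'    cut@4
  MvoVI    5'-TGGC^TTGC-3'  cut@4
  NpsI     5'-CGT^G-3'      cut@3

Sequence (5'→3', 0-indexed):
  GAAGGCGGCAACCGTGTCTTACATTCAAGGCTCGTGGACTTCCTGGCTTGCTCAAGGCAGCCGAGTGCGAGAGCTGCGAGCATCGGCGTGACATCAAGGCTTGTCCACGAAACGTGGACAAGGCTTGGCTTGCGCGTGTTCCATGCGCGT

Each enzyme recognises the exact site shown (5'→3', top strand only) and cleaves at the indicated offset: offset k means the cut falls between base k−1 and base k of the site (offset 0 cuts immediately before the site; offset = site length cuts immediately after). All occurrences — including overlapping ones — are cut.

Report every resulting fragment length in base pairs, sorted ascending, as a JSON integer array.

Site scan:
  TgoV (CAAGGC, off=1): starts [25, 52, 94, 118] → cuts [26, 53, 95, 119]
  ZebI (TGCGAG, off=4): starts [65, 74] → cuts [69, 78]
  MvoVI (TGGCTTGC, off=4): starts [43, 125] → cuts [47, 129]
  NpsI (CGTG, off=3): starts [12, 32, 86, 112, 134, 147] → cuts [0, 15, 35, 89, 115, 137]

Pooled cuts: [0, 15, 26, 35, 47, 53, 69, 78, 89, 95, 115, 119, 129, 137]

Fragments:
  0→15: 15 bp
  15→26: 11 bp
  26→35: 9 bp
  35→47: 12 bp
  47→53: 6 bp
  53→69: 16 bp
  69→78: 9 bp
  78→89: 11 bp
  89→95: 6 bp
  95→115: 20 bp
  115→119: 4 bp
  119→129: 10 bp
  129→137: 8 bp
  137→0 (wrap): 150-137+0 = 13 bp

[4,6,6,8,9,9,10,11,11,12,13,15,16,20]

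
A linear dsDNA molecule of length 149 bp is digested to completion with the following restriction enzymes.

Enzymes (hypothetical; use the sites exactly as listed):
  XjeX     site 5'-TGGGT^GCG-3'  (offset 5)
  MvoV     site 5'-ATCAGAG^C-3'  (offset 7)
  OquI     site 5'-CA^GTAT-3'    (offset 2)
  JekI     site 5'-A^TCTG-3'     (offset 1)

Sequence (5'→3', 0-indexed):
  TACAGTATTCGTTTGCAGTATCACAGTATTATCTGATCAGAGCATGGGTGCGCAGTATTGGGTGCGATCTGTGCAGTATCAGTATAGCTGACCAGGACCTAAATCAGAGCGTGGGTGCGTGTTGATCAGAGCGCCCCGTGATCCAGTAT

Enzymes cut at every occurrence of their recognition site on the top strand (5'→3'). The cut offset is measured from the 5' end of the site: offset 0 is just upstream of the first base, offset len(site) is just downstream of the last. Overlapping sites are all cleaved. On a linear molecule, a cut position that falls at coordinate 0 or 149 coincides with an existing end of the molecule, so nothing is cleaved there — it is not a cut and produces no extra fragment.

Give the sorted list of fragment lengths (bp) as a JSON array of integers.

[4,4,4,5,6,6,7,7,8,8,9,11,13,14,15,28]

Scan for sites:
  XjeX TGGGTGCG/5: at [44, 58, 111] ⇒ [49, 63, 116]
  MvoV ATCAGAGC/7: at [35, 102, 124] ⇒ [42, 109, 131]
  OquI CAGTAT/2: at [2, 15, 23, 52, 73, 79, 143] ⇒ [4, 17, 25, 54, 75, 81, 145]
  JekI ATCTG/1: at [30, 66] ⇒ [31, 67]

Pooled cuts: [4, 17, 25, 31, 42, 49, 54, 63, 67, 75, 81, 109, 116, 131, 145]

Fragments:
  [0,4): 4 bp
  [4,17): 13 bp
  [17,25): 8 bp
  [25,31): 6 bp
  [31,42): 11 bp
  [42,49): 7 bp
  [49,54): 5 bp
  [54,63): 9 bp
  [63,67): 4 bp
  [67,75): 8 bp
  [75,81): 6 bp
  [81,109): 28 bp
  [109,116): 7 bp
  [116,131): 15 bp
  [131,145): 14 bp
  [145,149): 4 bp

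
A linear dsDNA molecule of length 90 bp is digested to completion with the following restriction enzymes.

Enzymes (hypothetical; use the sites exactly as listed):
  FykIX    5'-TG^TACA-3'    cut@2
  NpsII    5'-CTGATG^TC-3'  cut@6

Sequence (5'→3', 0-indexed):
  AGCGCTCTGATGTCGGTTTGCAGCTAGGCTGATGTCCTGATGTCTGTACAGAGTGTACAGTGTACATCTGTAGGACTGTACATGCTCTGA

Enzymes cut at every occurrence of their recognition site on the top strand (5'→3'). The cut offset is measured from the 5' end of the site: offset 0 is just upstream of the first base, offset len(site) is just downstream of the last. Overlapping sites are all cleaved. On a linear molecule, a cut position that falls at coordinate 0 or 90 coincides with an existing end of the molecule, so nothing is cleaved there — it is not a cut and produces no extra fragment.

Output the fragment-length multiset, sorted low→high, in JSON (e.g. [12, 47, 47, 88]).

[4,7,8,9,12,12,16,22]

Site scan:
  FykIX TGTACA/2: at [44, 53, 60, 76] ⇒ [46, 55, 62, 78]
  NpsII CTGATGTC/6: at [6, 28, 36] ⇒ [12, 34, 42]

Pooled cuts: [12, 34, 42, 46, 55, 62, 78]

Fragments:
  [0,12): 12 bp
  [12,34): 22 bp
  [34,42): 8 bp
  [42,46): 4 bp
  [46,55): 9 bp
  [55,62): 7 bp
  [62,78): 16 bp
  [78,90): 12 bp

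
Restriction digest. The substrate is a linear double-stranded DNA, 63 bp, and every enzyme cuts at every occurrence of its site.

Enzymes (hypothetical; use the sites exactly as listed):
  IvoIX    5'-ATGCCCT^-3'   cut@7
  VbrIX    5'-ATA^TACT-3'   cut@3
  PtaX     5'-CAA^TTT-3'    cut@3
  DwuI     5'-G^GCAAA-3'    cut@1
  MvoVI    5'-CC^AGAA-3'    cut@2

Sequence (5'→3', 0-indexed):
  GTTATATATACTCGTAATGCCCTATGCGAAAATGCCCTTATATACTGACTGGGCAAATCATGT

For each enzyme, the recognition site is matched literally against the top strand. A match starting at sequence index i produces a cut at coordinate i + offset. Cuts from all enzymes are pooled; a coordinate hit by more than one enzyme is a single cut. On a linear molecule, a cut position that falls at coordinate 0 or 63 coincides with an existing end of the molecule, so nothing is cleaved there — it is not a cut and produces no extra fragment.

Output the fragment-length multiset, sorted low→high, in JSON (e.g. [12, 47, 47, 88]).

[4,8,10,11,15,15]

Scan for sites:
  IvoIX ATGCCCT/7: at [16, 31] ⇒ [23, 38]
  VbrIX ATATACT/3: at [5, 39] ⇒ [8, 42]
  PtaX (CAATTT, off=3): no sites
  DwuI GGCAAA/1: at [51] ⇒ [52]
  MvoVI (CCAGAA, off=2): no sites

All cut coordinates (distinct, sorted): [8, 23, 38, 42, 52]

Fragments:
  [0,8): 8 bp
  [8,23): 15 bp
  [23,38): 15 bp
  [38,42): 4 bp
  [42,52): 10 bp
  [52,63): 11 bp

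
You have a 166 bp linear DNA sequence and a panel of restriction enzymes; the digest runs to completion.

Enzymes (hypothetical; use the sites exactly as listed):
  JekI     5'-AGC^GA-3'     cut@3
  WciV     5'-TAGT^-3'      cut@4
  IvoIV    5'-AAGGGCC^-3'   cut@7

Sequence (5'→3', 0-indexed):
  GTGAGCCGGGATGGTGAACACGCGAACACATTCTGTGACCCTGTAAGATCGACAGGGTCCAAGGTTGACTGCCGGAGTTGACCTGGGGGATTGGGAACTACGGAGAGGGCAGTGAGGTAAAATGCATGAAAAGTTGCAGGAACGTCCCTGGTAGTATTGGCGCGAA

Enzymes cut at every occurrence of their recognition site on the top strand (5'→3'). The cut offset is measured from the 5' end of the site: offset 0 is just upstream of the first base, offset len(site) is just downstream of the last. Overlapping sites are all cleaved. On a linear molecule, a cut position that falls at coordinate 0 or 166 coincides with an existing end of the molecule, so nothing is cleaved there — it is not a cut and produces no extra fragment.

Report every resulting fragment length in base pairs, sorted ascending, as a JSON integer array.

Per-enzyme occurrences:
  JekI (AGCGA, off=3): no sites
  WciV (TAGT, off=4): starts [151] → cuts [155]
  IvoIV (AAGGGCC, off=7): no sites

All cut coordinates (distinct, sorted): [155]

Fragments:
  [0,155): 155 bp
  [155,166): 11 bp

[11,155]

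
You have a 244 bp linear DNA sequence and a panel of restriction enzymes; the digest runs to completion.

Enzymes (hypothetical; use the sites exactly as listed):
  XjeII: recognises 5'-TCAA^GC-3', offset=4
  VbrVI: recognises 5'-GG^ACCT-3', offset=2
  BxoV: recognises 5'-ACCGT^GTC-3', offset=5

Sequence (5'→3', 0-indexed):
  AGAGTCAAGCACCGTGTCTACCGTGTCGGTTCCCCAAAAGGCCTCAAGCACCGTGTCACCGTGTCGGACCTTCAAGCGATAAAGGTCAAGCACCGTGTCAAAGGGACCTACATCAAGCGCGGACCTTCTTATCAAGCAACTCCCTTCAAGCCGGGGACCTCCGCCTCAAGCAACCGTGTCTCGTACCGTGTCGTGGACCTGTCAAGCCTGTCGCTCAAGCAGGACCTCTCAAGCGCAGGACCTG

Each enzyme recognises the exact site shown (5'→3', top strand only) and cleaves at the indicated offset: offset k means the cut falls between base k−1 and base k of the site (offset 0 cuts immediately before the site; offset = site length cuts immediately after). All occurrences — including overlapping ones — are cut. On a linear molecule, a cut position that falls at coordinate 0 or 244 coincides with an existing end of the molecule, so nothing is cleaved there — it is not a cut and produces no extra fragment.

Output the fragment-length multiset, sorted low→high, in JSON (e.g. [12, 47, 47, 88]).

[5,5,5,6,7,7,7,7,7,7,8,8,8,8,9,9,9,9,11,12,13,13,13,14,14,23]

Per-enzyme occurrences:
  XjeII TCAAGC/4: at [4, 43, 71, 85, 112, 131, 145, 165, 201, 214, 228] ⇒ [8, 47, 75, 89, 116, 135, 149, 169, 205, 218, 232]
  VbrVI GGACCT/2: at [65, 103, 120, 154, 194, 221, 237] ⇒ [67, 105, 122, 156, 196, 223, 239]
  BxoV ACCGTGTC/5: at [10, 19, 49, 57, 91, 172, 184] ⇒ [15, 24, 54, 62, 96, 177, 189]

Pooled cuts: [8, 15, 24, 47, 54, 62, 67, 75, 89, 96, 105, 116, 122, 135, 149, 156, 169, 177, 189, 196, 205, 218, 223, 232, 239]

Fragments:
  [0,8): 8 bp
  [8,15): 7 bp
  [15,24): 9 bp
  [24,47): 23 bp
  [47,54): 7 bp
  [54,62): 8 bp
  [62,67): 5 bp
  [67,75): 8 bp
  [75,89): 14 bp
  [89,96): 7 bp
  [96,105): 9 bp
  [105,116): 11 bp
  [116,122): 6 bp
  [122,135): 13 bp
  [135,149): 14 bp
  [149,156): 7 bp
  [156,169): 13 bp
  [169,177): 8 bp
  [177,189): 12 bp
  [189,196): 7 bp
  [196,205): 9 bp
  [205,218): 13 bp
  [218,223): 5 bp
  [223,232): 9 bp
  [232,239): 7 bp
  [239,244): 5 bp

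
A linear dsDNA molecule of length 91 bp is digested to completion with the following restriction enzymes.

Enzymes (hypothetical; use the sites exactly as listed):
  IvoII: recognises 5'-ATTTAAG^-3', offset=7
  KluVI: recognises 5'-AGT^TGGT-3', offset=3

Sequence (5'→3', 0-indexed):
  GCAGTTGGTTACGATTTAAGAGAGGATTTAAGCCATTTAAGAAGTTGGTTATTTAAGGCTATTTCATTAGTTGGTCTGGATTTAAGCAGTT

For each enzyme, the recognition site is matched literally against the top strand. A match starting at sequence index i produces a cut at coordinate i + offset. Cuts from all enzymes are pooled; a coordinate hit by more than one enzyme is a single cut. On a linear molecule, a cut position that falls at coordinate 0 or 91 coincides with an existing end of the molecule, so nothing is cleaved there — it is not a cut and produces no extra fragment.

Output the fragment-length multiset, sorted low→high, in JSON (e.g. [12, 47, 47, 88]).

[4,5,5,9,12,12,14,15,15]

Site scan:
  IvoII (ATTTAAG, off=7): starts [13, 25, 34, 50, 79] → cuts [20, 32, 41, 57, 86]
  KluVI (AGTTGGT, off=3): starts [2, 42, 68] → cuts [5, 45, 71]

All cut coordinates (distinct, sorted): [5, 20, 32, 41, 45, 57, 71, 86]

Fragment lengths:
  [0,5): 5 bp
  [5,20): 15 bp
  [20,32): 12 bp
  [32,41): 9 bp
  [41,45): 4 bp
  [45,57): 12 bp
  [57,71): 14 bp
  [71,86): 15 bp
  [86,91): 5 bp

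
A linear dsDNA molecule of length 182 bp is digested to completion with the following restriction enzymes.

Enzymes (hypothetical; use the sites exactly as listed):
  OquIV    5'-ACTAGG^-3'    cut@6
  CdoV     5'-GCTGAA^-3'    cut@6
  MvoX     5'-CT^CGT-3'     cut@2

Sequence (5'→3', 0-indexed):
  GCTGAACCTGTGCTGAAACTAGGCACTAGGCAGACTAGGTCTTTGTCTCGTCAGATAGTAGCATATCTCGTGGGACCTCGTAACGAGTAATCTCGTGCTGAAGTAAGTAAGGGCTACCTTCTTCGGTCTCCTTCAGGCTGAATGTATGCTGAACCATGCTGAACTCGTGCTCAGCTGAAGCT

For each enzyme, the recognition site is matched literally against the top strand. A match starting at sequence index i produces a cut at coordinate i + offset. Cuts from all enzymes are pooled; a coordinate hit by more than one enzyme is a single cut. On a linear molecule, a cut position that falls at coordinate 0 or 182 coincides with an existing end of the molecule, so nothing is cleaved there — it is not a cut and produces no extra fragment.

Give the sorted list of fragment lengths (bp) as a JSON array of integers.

[2,3,6,6,7,9,9,9,10,10,11,11,14,15,20,40]

Scan for sites:
  OquIV ACTAGG/6: at [17, 24, 33] ⇒ [23, 30, 39]
  CdoV GCTGAA/6: at [0, 11, 96, 136, 147, 157, 173] ⇒ [6, 17, 102, 142, 153, 163, 179]
  MvoX CTCGT/2: at [46, 66, 76, 91, 163] ⇒ [48, 68, 78, 93, 165]

All cut coordinates (distinct, sorted): [6, 17, 23, 30, 39, 48, 68, 78, 93, 102, 142, 153, 163, 165, 179]

Fragment lengths:
  [0,6): 6 bp
  [6,17): 11 bp
  [17,23): 6 bp
  [23,30): 7 bp
  [30,39): 9 bp
  [39,48): 9 bp
  [48,68): 20 bp
  [68,78): 10 bp
  [78,93): 15 bp
  [93,102): 9 bp
  [102,142): 40 bp
  [142,153): 11 bp
  [153,163): 10 bp
  [163,165): 2 bp
  [165,179): 14 bp
  [179,182): 3 bp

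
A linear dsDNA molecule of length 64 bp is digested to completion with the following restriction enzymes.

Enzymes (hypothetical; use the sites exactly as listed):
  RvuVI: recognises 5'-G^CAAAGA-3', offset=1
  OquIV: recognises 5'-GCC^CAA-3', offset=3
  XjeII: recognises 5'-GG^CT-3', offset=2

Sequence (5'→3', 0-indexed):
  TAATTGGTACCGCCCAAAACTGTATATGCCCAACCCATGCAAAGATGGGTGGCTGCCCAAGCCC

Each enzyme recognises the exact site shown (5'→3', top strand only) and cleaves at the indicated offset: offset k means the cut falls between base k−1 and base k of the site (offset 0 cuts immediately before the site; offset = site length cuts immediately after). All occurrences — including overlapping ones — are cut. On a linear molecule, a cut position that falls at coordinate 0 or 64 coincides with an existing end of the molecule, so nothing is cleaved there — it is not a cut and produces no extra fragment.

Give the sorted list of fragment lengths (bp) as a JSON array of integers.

[5,7,9,13,14,16]

Site scan:
  RvuVI (GCAAAGA, off=1): starts [38] → cuts [39]
  OquIV (GCCCAA, off=3): starts [11, 27, 54] → cuts [14, 30, 57]
  XjeII (GGCT, off=2): starts [50] → cuts [52]

Pooled cuts: [14, 30, 39, 52, 57]

Fragments:
  [0,14): 14 bp
  [14,30): 16 bp
  [30,39): 9 bp
  [39,52): 13 bp
  [52,57): 5 bp
  [57,64): 7 bp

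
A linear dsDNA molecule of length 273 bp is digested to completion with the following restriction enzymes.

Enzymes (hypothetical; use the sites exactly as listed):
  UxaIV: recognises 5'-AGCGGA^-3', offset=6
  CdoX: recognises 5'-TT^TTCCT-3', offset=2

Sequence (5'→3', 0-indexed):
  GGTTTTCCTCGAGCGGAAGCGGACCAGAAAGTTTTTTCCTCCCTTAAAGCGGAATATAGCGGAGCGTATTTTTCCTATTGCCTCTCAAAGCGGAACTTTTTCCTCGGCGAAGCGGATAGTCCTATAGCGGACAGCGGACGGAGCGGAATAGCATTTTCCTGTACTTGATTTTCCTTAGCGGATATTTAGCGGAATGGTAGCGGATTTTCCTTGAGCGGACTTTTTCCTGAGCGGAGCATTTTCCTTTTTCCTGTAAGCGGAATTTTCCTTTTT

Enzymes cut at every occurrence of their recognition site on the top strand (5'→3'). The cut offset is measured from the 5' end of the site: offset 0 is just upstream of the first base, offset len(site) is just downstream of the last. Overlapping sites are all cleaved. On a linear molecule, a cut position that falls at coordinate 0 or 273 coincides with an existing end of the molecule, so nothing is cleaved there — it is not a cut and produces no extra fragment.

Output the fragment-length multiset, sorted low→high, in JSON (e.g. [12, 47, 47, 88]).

[2,3,4,4,5,5,6,7,7,8,8,9,9,10,11,11,12,12,12,13,13,14,15,15,17,18,23]

Site scan:
  UxaIV AGCGGA/6: at [11, 17, 47, 57, 88, 110, 125, 132, 141, 176, 187, 198, 213, 229, 255] ⇒ [17, 23, 53, 63, 94, 116, 131, 138, 147, 182, 193, 204, 219, 235, 261]
  CdoX TTTTCCT/2: at [2, 33, 69, 97, 153, 168, 204, 221, 238, 245, 262] ⇒ [4, 35, 71, 99, 155, 170, 206, 223, 240, 247, 264]

Pooled cuts: [4, 17, 23, 35, 53, 63, 71, 94, 99, 116, 131, 138, 147, 155, 170, 182, 193, 204, 206, 219, 223, 235, 240, 247, 261, 264]

Fragments:
  [0,4): 4 bp
  [4,17): 13 bp
  [17,23): 6 bp
  [23,35): 12 bp
  [35,53): 18 bp
  [53,63): 10 bp
  [63,71): 8 bp
  [71,94): 23 bp
  [94,99): 5 bp
  [99,116): 17 bp
  [116,131): 15 bp
  [131,138): 7 bp
  [138,147): 9 bp
  [147,155): 8 bp
  [155,170): 15 bp
  [170,182): 12 bp
  [182,193): 11 bp
  [193,204): 11 bp
  [204,206): 2 bp
  [206,219): 13 bp
  [219,223): 4 bp
  [223,235): 12 bp
  [235,240): 5 bp
  [240,247): 7 bp
  [247,261): 14 bp
  [261,264): 3 bp
  [264,273): 9 bp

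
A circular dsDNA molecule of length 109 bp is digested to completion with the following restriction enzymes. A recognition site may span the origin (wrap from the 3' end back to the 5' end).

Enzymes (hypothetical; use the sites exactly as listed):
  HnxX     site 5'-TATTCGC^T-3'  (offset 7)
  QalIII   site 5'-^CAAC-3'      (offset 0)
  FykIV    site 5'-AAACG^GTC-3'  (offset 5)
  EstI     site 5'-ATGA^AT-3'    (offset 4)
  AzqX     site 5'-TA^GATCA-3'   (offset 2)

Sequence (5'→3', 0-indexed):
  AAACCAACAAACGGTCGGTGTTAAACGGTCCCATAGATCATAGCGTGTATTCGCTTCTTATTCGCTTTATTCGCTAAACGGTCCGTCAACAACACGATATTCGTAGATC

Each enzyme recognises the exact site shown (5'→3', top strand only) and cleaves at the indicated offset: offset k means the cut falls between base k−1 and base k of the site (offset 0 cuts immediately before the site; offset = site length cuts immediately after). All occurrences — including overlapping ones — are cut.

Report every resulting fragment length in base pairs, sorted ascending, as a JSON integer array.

[3,6,6,8,8,9,9,11,14,16,19]

Scan for sites:
  HnxX TATTCGCT/7: at [47, 58, 67] ⇒ [54, 65, 74]
  QalIII CAAC/0: at [4, 86, 89] ⇒ [4, 86, 89]
  FykIV AAACGGTC/5: at [8, 22, 75] ⇒ [13, 27, 80]
  EstI (ATGAAT, off=4): no sites
  AzqX TAGATCA/2: at [33, 103] ⇒ [35, 105]

All cut coordinates (distinct, sorted): [4, 13, 27, 35, 54, 65, 74, 80, 86, 89, 105]

Fragment lengths:
  4→13: 9 bp
  13→27: 14 bp
  27→35: 8 bp
  35→54: 19 bp
  54→65: 11 bp
  65→74: 9 bp
  74→80: 6 bp
  80→86: 6 bp
  86→89: 3 bp
  89→105: 16 bp
  105→4 (wrap): 109-105+4 = 8 bp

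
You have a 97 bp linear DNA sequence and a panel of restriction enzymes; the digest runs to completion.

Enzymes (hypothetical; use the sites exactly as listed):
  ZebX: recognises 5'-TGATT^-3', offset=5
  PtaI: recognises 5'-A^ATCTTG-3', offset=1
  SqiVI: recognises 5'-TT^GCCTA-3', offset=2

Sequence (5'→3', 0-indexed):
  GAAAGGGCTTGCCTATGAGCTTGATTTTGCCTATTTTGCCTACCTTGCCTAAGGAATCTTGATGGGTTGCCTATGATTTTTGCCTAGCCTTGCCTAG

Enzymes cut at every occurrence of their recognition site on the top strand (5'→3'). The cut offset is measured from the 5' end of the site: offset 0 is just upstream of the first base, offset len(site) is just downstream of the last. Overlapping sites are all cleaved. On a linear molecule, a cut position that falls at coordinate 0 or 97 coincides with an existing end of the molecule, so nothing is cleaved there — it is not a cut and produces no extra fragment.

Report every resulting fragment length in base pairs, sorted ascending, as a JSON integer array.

Site scan:
  ZebX TGATT/5: at [21, 73] ⇒ [26, 78]
  PtaI AATCTTG/1: at [54] ⇒ [55]
  SqiVI TTGCCTA/2: at [8, 26, 35, 44, 66, 79, 89] ⇒ [10, 28, 37, 46, 68, 81, 91]

All cut coordinates (distinct, sorted): [10, 26, 28, 37, 46, 55, 68, 78, 81, 91]

Fragments:
  [0,10): 10 bp
  [10,26): 16 bp
  [26,28): 2 bp
  [28,37): 9 bp
  [37,46): 9 bp
  [46,55): 9 bp
  [55,68): 13 bp
  [68,78): 10 bp
  [78,81): 3 bp
  [81,91): 10 bp
  [91,97): 6 bp

[2,3,6,9,9,9,10,10,10,13,16]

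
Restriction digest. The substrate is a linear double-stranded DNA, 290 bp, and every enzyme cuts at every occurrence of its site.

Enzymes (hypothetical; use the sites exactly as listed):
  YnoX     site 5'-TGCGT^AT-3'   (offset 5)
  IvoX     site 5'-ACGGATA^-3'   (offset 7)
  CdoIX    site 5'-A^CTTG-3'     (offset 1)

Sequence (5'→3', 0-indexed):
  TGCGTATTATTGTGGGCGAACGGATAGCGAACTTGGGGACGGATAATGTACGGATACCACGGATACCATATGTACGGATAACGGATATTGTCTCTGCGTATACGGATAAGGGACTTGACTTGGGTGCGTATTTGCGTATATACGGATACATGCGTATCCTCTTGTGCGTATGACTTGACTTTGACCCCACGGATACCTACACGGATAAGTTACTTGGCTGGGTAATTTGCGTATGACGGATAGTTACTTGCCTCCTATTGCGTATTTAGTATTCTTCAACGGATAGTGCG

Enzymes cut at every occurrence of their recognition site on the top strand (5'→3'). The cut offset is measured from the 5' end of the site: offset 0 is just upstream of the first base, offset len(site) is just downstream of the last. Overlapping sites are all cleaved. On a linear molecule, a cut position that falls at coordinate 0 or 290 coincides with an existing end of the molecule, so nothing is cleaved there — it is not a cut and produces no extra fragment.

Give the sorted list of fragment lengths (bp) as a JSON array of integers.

[4,4,5,5,5,5,5,5,7,7,8,9,9,10,11,11,11,12,12,14,14,15,17,20,21,22,22]

Scan for sites:
  YnoX TGCGTAT/5: at [0, 94, 124, 132, 150, 164, 227, 258] ⇒ [5, 99, 129, 137, 155, 169, 232, 263]
  IvoX ACGGATA/7: at [19, 38, 49, 58, 73, 80, 101, 141, 188, 200, 235, 278] ⇒ [26, 45, 56, 65, 80, 87, 108, 148, 195, 207, 242, 285]
  CdoIX ACTTG/1: at [30, 112, 117, 172, 211, 245] ⇒ [31, 113, 118, 173, 212, 246]

Pooled cuts: [5, 26, 31, 45, 56, 65, 80, 87, 99, 108, 113, 118, 129, 137, 148, 155, 169, 173, 195, 207, 212, 232, 242, 246, 263, 285]

Fragment lengths:
  [0,5): 5 bp
  [5,26): 21 bp
  [26,31): 5 bp
  [31,45): 14 bp
  [45,56): 11 bp
  [56,65): 9 bp
  [65,80): 15 bp
  [80,87): 7 bp
  [87,99): 12 bp
  [99,108): 9 bp
  [108,113): 5 bp
  [113,118): 5 bp
  [118,129): 11 bp
  [129,137): 8 bp
  [137,148): 11 bp
  [148,155): 7 bp
  [155,169): 14 bp
  [169,173): 4 bp
  [173,195): 22 bp
  [195,207): 12 bp
  [207,212): 5 bp
  [212,232): 20 bp
  [232,242): 10 bp
  [242,246): 4 bp
  [246,263): 17 bp
  [263,285): 22 bp
  [285,290): 5 bp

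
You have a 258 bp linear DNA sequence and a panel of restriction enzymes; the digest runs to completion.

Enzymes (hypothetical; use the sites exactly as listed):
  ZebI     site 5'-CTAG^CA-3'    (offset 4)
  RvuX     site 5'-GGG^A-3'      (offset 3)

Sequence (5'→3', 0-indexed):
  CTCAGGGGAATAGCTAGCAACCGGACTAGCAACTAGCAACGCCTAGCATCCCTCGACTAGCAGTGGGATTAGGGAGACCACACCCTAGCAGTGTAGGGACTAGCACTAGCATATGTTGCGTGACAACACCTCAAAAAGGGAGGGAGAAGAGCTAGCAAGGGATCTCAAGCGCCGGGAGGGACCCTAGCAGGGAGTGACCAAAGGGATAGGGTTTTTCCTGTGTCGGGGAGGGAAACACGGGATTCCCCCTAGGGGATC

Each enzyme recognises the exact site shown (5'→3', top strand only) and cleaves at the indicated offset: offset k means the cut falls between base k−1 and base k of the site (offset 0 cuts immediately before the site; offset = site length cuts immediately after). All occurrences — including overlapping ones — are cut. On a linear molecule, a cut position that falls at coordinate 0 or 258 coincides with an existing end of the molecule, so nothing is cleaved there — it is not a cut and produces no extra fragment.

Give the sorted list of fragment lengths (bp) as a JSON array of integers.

[3,4,4,4,5,5,6,6,7,7,7,7,8,9,9,10,10,11,12,13,14,14,14,15,23,31]

Per-enzyme occurrences:
  ZebI (CTAGCA, off=4): starts [13, 25, 32, 42, 56, 84, 99, 105, 151, 183] → cuts [17, 29, 36, 46, 60, 88, 103, 109, 155, 187]
  RvuX (GGGA, off=3): starts [5, 64, 71, 95, 137, 141, 158, 173, 177, 189, 202, 225, 229, 238, 252] → cuts [8, 67, 74, 98, 140, 144, 161, 176, 180, 192, 205, 228, 232, 241, 255]

All cut coordinates (distinct, sorted): [8, 17, 29, 36, 46, 60, 67, 74, 88, 98, 103, 109, 140, 144, 155, 161, 176, 180, 187, 192, 205, 228, 232, 241, 255]

Fragment lengths:
  [0,8): 8 bp
  [8,17): 9 bp
  [17,29): 12 bp
  [29,36): 7 bp
  [36,46): 10 bp
  [46,60): 14 bp
  [60,67): 7 bp
  [67,74): 7 bp
  [74,88): 14 bp
  [88,98): 10 bp
  [98,103): 5 bp
  [103,109): 6 bp
  [109,140): 31 bp
  [140,144): 4 bp
  [144,155): 11 bp
  [155,161): 6 bp
  [161,176): 15 bp
  [176,180): 4 bp
  [180,187): 7 bp
  [187,192): 5 bp
  [192,205): 13 bp
  [205,228): 23 bp
  [228,232): 4 bp
  [232,241): 9 bp
  [241,255): 14 bp
  [255,258): 3 bp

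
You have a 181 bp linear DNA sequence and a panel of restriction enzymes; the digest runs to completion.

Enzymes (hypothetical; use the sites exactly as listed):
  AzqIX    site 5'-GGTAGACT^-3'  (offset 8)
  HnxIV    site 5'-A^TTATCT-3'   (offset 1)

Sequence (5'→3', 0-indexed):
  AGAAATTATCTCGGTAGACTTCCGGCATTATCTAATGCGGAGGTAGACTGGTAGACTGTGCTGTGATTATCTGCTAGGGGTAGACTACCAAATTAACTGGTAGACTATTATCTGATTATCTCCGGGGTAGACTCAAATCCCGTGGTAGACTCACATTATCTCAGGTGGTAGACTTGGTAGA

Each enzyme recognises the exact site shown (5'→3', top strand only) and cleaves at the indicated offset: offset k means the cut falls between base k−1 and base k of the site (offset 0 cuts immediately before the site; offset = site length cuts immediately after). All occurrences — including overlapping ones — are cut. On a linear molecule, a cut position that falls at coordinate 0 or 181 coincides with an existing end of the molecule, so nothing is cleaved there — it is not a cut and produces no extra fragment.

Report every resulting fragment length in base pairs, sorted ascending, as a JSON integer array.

Site scan:
  AzqIX (GGTAGACT, off=8): starts [12, 41, 49, 78, 98, 125, 143, 166] → cuts [20, 49, 57, 86, 106, 133, 151, 174]
  HnxIV (ATTATCT, off=1): starts [4, 26, 65, 106, 114, 154] → cuts [5, 27, 66, 107, 115, 155]

Pooled cuts: [5, 20, 27, 49, 57, 66, 86, 106, 107, 115, 133, 151, 155, 174]

Fragments:
  [0,5): 5 bp
  [5,20): 15 bp
  [20,27): 7 bp
  [27,49): 22 bp
  [49,57): 8 bp
  [57,66): 9 bp
  [66,86): 20 bp
  [86,106): 20 bp
  [106,107): 1 bp
  [107,115): 8 bp
  [115,133): 18 bp
  [133,151): 18 bp
  [151,155): 4 bp
  [155,174): 19 bp
  [174,181): 7 bp

[1,4,5,7,7,8,8,9,15,18,18,19,20,20,22]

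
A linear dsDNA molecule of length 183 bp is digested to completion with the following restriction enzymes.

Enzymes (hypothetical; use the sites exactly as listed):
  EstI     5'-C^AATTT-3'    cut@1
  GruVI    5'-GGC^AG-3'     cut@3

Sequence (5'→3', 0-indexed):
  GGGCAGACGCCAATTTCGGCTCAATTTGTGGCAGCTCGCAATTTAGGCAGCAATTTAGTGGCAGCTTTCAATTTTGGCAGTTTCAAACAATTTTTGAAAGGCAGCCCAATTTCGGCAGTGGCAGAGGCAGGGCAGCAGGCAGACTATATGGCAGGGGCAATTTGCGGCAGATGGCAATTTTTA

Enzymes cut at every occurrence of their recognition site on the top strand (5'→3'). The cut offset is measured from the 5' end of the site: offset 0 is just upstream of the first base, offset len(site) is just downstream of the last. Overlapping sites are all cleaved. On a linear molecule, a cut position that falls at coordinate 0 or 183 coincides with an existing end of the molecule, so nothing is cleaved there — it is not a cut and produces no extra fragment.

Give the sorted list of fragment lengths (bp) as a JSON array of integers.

Scan for sites:
  EstI CAATTT/1: at [10, 21, 38, 50, 68, 87, 106, 157, 174] ⇒ [11, 22, 39, 51, 69, 88, 107, 158, 175]
  GruVI GGCAG/3: at [1, 29, 45, 59, 75, 99, 113, 119, 125, 130, 137, 149, 165] ⇒ [4, 32, 48, 62, 78, 102, 116, 122, 128, 133, 140, 152, 168]

All cut coordinates (distinct, sorted): [4, 11, 22, 32, 39, 48, 51, 62, 69, 78, 88, 102, 107, 116, 122, 128, 133, 140, 152, 158, 168, 175]

Fragment lengths:
  [0,4): 4 bp
  [4,11): 7 bp
  [11,22): 11 bp
  [22,32): 10 bp
  [32,39): 7 bp
  [39,48): 9 bp
  [48,51): 3 bp
  [51,62): 11 bp
  [62,69): 7 bp
  [69,78): 9 bp
  [78,88): 10 bp
  [88,102): 14 bp
  [102,107): 5 bp
  [107,116): 9 bp
  [116,122): 6 bp
  [122,128): 6 bp
  [128,133): 5 bp
  [133,140): 7 bp
  [140,152): 12 bp
  [152,158): 6 bp
  [158,168): 10 bp
  [168,175): 7 bp
  [175,183): 8 bp

[3,4,5,5,6,6,6,7,7,7,7,7,8,9,9,9,10,10,10,11,11,12,14]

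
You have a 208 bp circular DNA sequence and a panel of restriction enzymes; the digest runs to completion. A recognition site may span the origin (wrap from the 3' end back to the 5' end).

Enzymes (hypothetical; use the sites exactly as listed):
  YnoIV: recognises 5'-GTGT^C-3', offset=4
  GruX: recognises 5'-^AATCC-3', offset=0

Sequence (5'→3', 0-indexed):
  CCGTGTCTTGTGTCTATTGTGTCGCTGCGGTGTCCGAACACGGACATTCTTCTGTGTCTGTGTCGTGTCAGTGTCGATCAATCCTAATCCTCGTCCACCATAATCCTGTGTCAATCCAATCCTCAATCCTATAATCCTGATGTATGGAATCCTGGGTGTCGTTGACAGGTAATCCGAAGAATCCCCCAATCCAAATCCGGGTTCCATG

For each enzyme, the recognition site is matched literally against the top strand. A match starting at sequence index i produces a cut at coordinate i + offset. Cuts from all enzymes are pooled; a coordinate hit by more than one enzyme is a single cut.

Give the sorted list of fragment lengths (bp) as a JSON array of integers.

[1,5,5,5,6,6,6,6,7,7,8,8,9,9,10,11,11,12,15,16,21,24]

Scan for sites:
  YnoIV GTGTC/4: at [2, 9, 18, 29, 53, 59, 64, 70, 107, 155] ⇒ [6, 13, 22, 33, 57, 63, 68, 74, 111, 159]
  GruX AATCC/0: at [79, 85, 101, 112, 117, 124, 132, 147, 170, 179, 187, 193] ⇒ [79, 85, 101, 112, 117, 124, 132, 147, 170, 179, 187, 193]

All cut coordinates (distinct, sorted): [6, 13, 22, 33, 57, 63, 68, 74, 79, 85, 101, 111, 112, 117, 124, 132, 147, 159, 170, 179, 187, 193]

Fragments:
  6→13: 7 bp
  13→22: 9 bp
  22→33: 11 bp
  33→57: 24 bp
  57→63: 6 bp
  63→68: 5 bp
  68→74: 6 bp
  74→79: 5 bp
  79→85: 6 bp
  85→101: 16 bp
  101→111: 10 bp
  111→112: 1 bp
  112→117: 5 bp
  117→124: 7 bp
  124→132: 8 bp
  132→147: 15 bp
  147→159: 12 bp
  159→170: 11 bp
  170→179: 9 bp
  179→187: 8 bp
  187→193: 6 bp
  193→6 (wrap): 208-193+6 = 21 bp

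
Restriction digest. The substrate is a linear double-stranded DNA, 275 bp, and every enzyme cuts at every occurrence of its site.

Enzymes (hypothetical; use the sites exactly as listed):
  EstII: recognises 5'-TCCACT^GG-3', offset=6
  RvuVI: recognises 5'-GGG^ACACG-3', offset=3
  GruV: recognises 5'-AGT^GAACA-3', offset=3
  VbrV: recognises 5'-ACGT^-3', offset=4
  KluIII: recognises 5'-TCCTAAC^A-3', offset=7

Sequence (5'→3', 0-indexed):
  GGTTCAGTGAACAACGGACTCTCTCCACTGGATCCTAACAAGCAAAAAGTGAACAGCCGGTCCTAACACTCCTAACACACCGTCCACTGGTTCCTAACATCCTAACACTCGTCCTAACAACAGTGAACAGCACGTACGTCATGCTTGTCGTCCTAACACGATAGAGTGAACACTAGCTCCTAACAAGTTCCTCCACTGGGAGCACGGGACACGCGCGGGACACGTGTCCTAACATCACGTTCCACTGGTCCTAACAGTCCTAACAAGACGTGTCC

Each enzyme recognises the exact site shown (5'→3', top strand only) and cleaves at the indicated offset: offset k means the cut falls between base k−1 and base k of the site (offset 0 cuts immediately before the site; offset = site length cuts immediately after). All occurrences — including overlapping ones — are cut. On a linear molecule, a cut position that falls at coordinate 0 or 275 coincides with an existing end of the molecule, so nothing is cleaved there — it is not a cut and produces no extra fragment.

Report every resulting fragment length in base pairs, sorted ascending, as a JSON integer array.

[4,4,6,6,6,7,7,8,8,8,9,9,9,10,10,10,11,11,11,11,12,12,13,17,17,18,21]

Site scan:
  EstII TCCACTGG/6: at [23, 82, 191, 240] ⇒ [29, 88, 197, 246]
  RvuVI GGGACACG/3: at [205, 216] ⇒ [208, 219]
  GruV AGTGAACA/3: at [5, 47, 121, 164] ⇒ [8, 50, 124, 167]
  VbrV ACGT/4: at [131, 135, 221, 236, 267] ⇒ [135, 139, 225, 240, 271]
  KluIII TCCTAACA/7: at [32, 60, 69, 91, 99, 111, 150, 177, 226, 248, 257] ⇒ [39, 67, 76, 98, 106, 118, 157, 184, 233, 255, 264]

All cut coordinates (distinct, sorted): [8, 29, 39, 50, 67, 76, 88, 98, 106, 118, 124, 135, 139, 157, 167, 184, 197, 208, 219, 225, 233, 240, 246, 255, 264, 271]

Fragments:
  [0,8): 8 bp
  [8,29): 21 bp
  [29,39): 10 bp
  [39,50): 11 bp
  [50,67): 17 bp
  [67,76): 9 bp
  [76,88): 12 bp
  [88,98): 10 bp
  [98,106): 8 bp
  [106,118): 12 bp
  [118,124): 6 bp
  [124,135): 11 bp
  [135,139): 4 bp
  [139,157): 18 bp
  [157,167): 10 bp
  [167,184): 17 bp
  [184,197): 13 bp
  [197,208): 11 bp
  [208,219): 11 bp
  [219,225): 6 bp
  [225,233): 8 bp
  [233,240): 7 bp
  [240,246): 6 bp
  [246,255): 9 bp
  [255,264): 9 bp
  [264,271): 7 bp
  [271,275): 4 bp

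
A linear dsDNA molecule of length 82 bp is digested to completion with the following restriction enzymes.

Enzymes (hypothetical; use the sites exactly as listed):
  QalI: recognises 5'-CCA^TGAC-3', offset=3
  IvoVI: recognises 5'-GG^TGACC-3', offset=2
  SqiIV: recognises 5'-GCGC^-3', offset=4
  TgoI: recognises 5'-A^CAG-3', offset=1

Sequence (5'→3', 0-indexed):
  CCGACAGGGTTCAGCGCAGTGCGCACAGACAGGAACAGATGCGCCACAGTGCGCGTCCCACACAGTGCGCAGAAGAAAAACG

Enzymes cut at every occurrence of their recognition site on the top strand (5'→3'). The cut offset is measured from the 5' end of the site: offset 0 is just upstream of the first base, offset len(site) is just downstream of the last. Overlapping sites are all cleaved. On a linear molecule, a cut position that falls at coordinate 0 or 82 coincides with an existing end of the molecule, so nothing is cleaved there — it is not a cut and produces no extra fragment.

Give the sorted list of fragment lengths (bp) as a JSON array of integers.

[1,2,4,4,6,7,8,8,8,9,12,13]

Site scan:
  QalI (CCATGAC, off=3): no sites
  IvoVI (GGTGACC, off=2): no sites
  SqiIV (GCGC, off=4): starts [13, 20, 40, 50, 66] → cuts [17, 24, 44, 54, 70]
  TgoI (ACAG, off=1): starts [3, 24, 28, 34, 45, 61] → cuts [4, 25, 29, 35, 46, 62]

Pooled cuts: [4, 17, 24, 25, 29, 35, 44, 46, 54, 62, 70]

Fragments:
  [0,4): 4 bp
  [4,17): 13 bp
  [17,24): 7 bp
  [24,25): 1 bp
  [25,29): 4 bp
  [29,35): 6 bp
  [35,44): 9 bp
  [44,46): 2 bp
  [46,54): 8 bp
  [54,62): 8 bp
  [62,70): 8 bp
  [70,82): 12 bp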